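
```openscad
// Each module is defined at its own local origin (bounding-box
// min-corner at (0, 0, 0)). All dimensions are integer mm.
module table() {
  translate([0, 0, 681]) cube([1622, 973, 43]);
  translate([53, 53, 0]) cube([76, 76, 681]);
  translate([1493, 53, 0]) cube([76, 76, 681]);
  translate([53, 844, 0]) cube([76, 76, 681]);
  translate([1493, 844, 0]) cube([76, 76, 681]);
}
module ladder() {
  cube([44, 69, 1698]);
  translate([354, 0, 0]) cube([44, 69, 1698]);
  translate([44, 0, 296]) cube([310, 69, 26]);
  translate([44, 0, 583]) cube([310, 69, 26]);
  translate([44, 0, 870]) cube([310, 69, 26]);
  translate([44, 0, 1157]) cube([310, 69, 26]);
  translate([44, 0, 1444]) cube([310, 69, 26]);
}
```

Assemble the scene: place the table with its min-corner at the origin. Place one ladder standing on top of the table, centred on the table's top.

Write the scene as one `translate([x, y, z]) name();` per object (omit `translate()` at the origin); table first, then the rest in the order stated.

table();
translate([612, 452, 724]) ladder();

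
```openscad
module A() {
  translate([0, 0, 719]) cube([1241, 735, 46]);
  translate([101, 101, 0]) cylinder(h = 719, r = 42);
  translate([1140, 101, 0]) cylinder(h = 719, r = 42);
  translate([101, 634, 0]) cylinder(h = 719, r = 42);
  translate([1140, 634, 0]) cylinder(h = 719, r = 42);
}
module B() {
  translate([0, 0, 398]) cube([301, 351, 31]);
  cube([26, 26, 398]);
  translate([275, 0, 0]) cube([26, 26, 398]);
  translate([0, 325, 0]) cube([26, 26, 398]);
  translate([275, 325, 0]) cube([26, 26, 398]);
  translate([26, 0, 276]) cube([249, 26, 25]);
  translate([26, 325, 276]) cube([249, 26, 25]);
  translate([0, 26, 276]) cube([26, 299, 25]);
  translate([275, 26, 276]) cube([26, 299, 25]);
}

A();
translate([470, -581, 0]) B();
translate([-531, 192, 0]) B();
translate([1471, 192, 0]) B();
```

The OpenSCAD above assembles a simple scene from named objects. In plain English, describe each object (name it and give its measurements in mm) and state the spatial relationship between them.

A is a table with a 1241×735 mm rectangular top, 46 mm thick, top surface at z = 765 mm, supported by four round legs of 84 mm diameter, each leg's bounding box inset 59 mm from the nearest pair of top edges, running from the floor.

B is a four-legged stool. The seat is 301×351 mm, 31 mm thick, top at z = 429 mm. It stands on four square legs, each 26×26 mm in cross-section, from z = 0 to the seat underside, each flush with a corner of the seat. Four stretchers, 26 mm wide and 25 mm tall, connect adjacent legs with their undersides at z = 276 mm, each running between the inner faces of the legs it joins and aligned with the legs' outer faces on the other axis.

Three stools sit around the table at the −y, −x, +x sides.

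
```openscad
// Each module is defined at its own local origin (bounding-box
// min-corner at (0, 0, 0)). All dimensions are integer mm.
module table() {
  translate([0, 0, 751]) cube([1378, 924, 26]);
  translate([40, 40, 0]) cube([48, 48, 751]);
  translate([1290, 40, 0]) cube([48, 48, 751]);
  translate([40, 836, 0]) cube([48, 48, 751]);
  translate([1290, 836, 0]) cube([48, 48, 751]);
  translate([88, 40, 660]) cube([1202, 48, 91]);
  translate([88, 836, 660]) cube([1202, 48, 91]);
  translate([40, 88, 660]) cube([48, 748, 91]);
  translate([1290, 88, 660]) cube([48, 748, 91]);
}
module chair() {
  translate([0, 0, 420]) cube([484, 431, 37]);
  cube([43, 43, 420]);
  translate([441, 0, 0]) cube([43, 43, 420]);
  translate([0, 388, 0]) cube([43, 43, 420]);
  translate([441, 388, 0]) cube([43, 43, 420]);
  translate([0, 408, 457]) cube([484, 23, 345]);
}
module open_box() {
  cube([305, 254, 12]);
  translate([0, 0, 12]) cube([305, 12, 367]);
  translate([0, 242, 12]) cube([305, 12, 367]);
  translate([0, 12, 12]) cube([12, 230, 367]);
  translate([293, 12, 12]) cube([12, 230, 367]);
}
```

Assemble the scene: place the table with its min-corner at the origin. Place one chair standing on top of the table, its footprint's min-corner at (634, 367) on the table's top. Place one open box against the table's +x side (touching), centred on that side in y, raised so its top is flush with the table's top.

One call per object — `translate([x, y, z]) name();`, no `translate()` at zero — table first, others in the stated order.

table();
translate([634, 367, 777]) chair();
translate([1378, 335, 398]) open_box();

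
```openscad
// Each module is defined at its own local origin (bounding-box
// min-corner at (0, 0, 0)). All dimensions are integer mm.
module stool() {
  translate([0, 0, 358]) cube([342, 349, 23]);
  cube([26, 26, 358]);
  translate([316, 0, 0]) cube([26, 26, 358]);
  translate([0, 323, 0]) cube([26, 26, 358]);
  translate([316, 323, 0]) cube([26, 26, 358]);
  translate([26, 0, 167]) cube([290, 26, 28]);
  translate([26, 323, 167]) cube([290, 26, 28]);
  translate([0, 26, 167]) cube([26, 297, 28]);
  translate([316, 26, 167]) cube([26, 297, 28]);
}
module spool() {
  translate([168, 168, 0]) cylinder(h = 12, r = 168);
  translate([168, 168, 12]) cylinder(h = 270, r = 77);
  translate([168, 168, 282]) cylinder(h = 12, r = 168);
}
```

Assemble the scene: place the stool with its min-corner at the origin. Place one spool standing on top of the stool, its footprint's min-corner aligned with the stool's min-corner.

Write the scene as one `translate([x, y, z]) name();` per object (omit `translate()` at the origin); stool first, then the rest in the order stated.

stool();
translate([0, 0, 381]) spool();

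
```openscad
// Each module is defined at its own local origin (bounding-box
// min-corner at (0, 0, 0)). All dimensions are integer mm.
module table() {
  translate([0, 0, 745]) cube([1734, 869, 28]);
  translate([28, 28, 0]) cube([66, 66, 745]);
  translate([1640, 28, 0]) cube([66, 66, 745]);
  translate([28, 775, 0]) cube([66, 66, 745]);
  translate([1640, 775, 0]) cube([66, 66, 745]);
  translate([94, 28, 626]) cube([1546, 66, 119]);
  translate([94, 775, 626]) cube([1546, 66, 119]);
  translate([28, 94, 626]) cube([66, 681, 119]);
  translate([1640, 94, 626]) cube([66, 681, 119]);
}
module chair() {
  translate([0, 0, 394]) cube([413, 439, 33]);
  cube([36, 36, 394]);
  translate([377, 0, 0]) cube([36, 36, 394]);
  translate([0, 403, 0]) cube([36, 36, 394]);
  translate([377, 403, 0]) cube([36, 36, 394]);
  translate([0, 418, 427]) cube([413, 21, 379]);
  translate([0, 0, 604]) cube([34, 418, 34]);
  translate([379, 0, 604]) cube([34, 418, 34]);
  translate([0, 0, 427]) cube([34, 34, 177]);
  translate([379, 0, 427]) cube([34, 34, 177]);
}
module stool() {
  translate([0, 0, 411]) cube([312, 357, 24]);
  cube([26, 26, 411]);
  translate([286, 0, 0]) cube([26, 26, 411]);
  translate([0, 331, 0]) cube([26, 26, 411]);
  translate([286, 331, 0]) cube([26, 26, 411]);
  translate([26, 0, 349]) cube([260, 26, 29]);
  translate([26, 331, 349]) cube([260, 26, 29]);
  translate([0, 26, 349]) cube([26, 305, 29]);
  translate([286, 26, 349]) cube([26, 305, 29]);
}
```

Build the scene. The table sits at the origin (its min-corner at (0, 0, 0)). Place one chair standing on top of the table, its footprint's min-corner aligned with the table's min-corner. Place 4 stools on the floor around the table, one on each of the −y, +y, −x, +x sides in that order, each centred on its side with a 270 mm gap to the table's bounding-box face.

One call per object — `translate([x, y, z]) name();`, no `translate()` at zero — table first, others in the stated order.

table();
translate([0, 0, 773]) chair();
translate([711, -627, 0]) stool();
translate([711, 1139, 0]) stool();
translate([-582, 256, 0]) stool();
translate([2004, 256, 0]) stool();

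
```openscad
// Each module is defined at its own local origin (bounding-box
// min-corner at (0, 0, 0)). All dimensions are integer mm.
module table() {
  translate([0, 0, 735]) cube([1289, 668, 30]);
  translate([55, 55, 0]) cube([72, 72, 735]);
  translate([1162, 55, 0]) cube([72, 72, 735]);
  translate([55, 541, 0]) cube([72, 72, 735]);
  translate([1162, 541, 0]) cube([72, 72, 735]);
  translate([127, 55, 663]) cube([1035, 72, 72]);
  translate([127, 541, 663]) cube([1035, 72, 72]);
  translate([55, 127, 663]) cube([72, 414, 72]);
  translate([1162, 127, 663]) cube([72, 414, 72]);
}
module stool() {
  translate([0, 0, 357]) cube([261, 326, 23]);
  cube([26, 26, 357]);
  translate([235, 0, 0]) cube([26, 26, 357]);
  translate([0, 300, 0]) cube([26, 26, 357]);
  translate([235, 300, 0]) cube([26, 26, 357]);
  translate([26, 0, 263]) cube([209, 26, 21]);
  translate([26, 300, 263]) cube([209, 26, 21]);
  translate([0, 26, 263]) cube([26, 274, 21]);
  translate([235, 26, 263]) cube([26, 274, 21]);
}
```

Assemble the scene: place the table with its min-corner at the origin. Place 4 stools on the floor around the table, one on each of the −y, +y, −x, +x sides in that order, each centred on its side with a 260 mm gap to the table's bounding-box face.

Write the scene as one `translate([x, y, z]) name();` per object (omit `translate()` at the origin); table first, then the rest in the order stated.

table();
translate([514, -586, 0]) stool();
translate([514, 928, 0]) stool();
translate([-521, 171, 0]) stool();
translate([1549, 171, 0]) stool();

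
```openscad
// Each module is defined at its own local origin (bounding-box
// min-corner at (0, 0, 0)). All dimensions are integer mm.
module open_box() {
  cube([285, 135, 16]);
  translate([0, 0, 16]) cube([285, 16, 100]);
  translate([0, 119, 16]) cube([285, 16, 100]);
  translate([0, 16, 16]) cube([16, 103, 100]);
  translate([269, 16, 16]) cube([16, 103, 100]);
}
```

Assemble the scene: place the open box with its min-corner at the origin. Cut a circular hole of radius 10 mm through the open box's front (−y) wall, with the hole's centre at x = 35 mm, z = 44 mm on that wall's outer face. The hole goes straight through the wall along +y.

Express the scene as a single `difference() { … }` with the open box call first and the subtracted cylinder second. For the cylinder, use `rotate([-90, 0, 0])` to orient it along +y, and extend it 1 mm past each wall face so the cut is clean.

difference() {
  open_box();
  translate([35, -1, 44]) rotate([-90, 0, 0]) cylinder(h = 18, r = 10);
}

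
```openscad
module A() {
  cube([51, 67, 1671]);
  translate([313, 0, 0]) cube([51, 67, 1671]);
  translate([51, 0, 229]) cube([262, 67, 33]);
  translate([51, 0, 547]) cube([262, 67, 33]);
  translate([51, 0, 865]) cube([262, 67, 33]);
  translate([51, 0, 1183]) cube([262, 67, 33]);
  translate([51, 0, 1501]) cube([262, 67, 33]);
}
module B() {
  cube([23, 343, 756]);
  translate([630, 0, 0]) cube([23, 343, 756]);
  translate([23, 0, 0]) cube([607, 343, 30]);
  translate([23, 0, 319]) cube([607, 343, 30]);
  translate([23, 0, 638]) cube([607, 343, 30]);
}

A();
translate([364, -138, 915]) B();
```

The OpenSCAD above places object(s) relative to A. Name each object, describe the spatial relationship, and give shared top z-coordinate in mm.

Both tops at z = 1671 mm.

A is a ladder. B is a bookshelf. The bookshelf is beside the ladder with their tops flush at z = 1671. The shared top z-coordinate is 1671 mm.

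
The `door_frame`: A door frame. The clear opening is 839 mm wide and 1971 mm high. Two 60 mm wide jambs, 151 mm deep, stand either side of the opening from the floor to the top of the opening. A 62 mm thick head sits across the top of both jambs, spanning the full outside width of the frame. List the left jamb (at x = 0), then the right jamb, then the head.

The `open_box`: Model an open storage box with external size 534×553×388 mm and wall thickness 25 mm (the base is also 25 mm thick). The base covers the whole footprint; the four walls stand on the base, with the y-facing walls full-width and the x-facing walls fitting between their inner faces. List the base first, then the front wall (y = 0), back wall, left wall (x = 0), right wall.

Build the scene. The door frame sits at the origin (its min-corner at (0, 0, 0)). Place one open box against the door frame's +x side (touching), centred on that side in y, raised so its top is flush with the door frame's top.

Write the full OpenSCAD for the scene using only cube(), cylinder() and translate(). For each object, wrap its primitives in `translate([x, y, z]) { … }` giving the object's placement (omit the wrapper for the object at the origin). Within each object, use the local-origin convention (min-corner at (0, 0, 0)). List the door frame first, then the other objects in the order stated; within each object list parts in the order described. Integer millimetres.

cube([60, 151, 1971]);
translate([899, 0, 0]) cube([60, 151, 1971]);
translate([0, 0, 1971]) cube([959, 151, 62]);
translate([959, -201, 1645]) {
  cube([534, 553, 25]);
  translate([0, 0, 25]) cube([534, 25, 363]);
  translate([0, 528, 25]) cube([534, 25, 363]);
  translate([0, 25, 25]) cube([25, 503, 363]);
  translate([509, 25, 25]) cube([25, 503, 363]);
}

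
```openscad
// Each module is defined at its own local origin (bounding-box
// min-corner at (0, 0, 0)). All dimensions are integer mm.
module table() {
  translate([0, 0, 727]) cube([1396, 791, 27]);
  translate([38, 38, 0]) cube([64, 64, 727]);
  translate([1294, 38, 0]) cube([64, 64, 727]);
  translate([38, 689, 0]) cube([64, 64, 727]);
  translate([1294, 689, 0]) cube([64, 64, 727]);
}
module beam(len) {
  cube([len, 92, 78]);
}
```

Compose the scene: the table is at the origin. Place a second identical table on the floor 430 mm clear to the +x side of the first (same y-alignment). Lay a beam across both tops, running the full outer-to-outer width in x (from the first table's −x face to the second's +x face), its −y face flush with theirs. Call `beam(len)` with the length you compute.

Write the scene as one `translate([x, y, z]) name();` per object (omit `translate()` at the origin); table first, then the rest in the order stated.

table();
translate([1826, 0, 0]) table();
translate([0, 0, 754]) beam(3222);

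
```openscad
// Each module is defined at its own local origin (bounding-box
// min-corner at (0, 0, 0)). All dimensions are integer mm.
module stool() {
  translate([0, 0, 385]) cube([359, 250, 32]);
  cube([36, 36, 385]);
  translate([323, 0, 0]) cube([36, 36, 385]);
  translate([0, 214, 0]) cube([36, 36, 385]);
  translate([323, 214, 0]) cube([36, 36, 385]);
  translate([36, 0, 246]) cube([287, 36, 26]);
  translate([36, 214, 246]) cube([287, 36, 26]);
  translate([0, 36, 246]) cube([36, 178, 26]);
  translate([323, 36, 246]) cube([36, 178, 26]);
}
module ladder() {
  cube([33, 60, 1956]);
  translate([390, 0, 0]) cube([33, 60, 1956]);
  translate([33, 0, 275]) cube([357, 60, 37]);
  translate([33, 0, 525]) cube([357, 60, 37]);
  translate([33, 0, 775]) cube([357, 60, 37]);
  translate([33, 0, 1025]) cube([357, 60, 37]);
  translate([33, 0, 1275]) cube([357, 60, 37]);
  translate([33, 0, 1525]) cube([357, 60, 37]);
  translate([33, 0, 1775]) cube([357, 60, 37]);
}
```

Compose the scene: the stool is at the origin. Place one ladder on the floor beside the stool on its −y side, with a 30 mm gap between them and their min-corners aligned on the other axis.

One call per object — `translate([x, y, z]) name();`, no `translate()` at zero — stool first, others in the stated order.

stool();
translate([0, -90, 0]) ladder();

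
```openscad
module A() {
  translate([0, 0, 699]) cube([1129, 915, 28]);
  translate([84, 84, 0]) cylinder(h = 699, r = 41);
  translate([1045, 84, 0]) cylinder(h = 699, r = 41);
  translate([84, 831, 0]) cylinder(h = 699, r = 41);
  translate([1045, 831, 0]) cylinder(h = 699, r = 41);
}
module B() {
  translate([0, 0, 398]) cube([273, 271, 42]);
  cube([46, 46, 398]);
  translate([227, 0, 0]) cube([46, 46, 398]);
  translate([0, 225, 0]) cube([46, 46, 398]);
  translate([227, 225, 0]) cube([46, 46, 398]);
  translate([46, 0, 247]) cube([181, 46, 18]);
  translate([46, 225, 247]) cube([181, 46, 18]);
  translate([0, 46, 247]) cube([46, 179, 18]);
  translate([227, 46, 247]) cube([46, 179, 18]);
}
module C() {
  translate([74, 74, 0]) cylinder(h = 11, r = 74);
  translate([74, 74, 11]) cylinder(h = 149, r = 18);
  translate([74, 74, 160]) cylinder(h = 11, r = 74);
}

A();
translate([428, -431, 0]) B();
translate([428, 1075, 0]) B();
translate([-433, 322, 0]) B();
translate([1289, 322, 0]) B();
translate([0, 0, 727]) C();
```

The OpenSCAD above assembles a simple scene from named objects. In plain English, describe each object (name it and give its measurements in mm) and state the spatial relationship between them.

A is a table with a 1129×915 mm rectangular top, 28 mm thick, top surface at z = 727 mm, supported by four round legs of 82 mm diameter, each leg's bounding box inset 43 mm from the nearest pair of top edges, running from the floor.

B is a simple wooden stool: a rectangular seat 273 mm (x) by 271 mm (y), 42 mm thick, top face at z = 440 mm, on four square legs, each 46×46 mm in cross-section. The legs rest on z = 0, each flush with a corner of the seat. Four stretchers, 46 mm wide and 18 mm tall, connect adjacent legs with their undersides at z = 247 mm, each running between the inner faces of the legs it joins and aligned with the legs' outer faces on the other axis.

C is a spool: two coaxial disc flanges of radius 74 mm and thickness 11 mm, joined by a core cylinder of radius 18 mm and height 149 mm. The lower flange rests on z = 0 and the three cylinders share a vertical axis.

Four stools sit around the table at the −y, +y, −x, +x sides. The spool is on top of the table.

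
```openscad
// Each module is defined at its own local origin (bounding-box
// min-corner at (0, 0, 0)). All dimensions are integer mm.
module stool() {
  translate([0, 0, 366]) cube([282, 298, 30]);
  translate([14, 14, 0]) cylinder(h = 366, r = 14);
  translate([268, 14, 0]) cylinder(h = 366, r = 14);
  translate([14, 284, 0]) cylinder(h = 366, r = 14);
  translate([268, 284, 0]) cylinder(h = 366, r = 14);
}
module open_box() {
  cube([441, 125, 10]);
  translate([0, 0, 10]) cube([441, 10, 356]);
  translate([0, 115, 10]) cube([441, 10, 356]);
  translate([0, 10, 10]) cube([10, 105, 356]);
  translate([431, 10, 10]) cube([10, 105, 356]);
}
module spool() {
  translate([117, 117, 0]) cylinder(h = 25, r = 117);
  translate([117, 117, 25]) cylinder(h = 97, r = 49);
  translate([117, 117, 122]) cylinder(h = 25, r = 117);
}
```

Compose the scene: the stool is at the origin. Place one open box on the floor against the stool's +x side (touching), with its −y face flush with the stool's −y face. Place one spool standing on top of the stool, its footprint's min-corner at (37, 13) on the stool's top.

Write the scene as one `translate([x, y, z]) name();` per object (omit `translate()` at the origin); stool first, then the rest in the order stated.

stool();
translate([282, 0, 0]) open_box();
translate([37, 13, 396]) spool();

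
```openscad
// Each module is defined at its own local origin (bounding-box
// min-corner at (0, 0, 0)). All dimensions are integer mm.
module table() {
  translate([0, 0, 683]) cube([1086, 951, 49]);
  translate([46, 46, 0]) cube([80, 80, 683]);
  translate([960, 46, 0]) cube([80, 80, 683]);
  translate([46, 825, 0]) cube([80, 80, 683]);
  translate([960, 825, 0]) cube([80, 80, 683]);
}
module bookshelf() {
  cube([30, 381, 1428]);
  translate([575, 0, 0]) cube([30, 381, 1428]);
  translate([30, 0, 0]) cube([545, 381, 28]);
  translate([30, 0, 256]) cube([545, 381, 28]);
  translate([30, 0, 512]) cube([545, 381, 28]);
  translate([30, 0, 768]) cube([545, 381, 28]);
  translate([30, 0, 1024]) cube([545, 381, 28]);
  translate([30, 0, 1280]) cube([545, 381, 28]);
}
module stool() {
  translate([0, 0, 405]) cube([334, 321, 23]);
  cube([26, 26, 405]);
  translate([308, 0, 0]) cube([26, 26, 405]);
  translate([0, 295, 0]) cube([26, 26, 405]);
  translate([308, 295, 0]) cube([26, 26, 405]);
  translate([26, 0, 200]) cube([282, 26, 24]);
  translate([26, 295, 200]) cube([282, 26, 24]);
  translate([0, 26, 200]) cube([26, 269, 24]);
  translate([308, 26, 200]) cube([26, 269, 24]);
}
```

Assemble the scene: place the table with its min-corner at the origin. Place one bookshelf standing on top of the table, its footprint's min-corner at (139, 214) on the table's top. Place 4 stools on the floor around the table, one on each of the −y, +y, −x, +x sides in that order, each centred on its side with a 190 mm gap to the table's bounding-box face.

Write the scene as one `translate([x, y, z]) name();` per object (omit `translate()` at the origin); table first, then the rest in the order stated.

table();
translate([139, 214, 732]) bookshelf();
translate([376, -511, 0]) stool();
translate([376, 1141, 0]) stool();
translate([-524, 315, 0]) stool();
translate([1276, 315, 0]) stool();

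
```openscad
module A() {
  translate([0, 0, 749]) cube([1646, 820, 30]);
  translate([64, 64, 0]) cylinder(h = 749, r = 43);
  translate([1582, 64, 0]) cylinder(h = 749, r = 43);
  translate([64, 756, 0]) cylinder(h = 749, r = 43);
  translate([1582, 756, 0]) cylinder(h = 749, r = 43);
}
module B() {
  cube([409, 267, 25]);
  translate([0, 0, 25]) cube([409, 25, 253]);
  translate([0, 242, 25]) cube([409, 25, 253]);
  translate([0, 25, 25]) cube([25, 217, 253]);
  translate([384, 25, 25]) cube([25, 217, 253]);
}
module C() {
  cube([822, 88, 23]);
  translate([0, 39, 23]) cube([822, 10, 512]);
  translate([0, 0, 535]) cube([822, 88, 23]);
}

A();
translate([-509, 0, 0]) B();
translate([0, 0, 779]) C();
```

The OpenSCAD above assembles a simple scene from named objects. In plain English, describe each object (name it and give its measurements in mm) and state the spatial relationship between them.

A is a table: top 1646 mm (x) × 820 mm (y), 30 mm thick, upper face at z = 779 mm, on four round legs of 86 mm diameter, each leg's bounding box inset 21 mm from the nearest pair of top edges, running from z = 0 to the bottom of the top.

B is an open storage box with external size 409×267×278 mm and wall thickness 25 mm (the base is also 25 mm thick). The base covers the whole footprint; the four walls stand on the base, with the y-facing walls full-width and the x-facing walls fitting between their inner faces.

C is an I-beam lying along x, 822 mm long. Overall section height 558 mm. Two flanges 88 mm wide (y) and 23 mm thick, one on the floor and one at the top; a web 10 mm thick runs between them, centred on the flange width.

The open box is on the floor beside the table on its −x side. The I-beam is on top of the table.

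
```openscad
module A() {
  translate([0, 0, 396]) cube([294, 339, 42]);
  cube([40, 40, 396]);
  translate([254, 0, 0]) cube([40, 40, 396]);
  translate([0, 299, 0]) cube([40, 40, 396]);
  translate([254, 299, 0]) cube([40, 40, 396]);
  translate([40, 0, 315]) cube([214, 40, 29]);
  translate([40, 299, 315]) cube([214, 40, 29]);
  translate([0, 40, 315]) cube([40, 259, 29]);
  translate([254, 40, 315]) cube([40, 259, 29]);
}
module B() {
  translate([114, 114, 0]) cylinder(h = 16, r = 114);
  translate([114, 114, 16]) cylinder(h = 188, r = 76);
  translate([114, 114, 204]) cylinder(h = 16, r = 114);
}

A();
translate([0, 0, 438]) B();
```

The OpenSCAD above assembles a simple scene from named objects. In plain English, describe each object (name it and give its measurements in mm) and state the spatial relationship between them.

A is a four-legged stool. The seat is a 294×339×42 mm slab whose top surface is at z = 438 mm; four square legs, each 40×40 mm in cross-section, run from the floor (z = 0) to the underside of the seat, each flush with a corner of the seat. Four stretchers, 40 mm wide and 29 mm tall, connect adjacent legs with their undersides at z = 315 mm, each running between the inner faces of the legs it joins and aligned with the legs' outer faces on the other axis.

B is a spool: two coaxial disc flanges of radius 114 mm and thickness 16 mm, joined by a core cylinder of radius 76 mm and height 188 mm. The lower flange rests on z = 0 and the three cylinders share a vertical axis.

The spool is on top of the stool.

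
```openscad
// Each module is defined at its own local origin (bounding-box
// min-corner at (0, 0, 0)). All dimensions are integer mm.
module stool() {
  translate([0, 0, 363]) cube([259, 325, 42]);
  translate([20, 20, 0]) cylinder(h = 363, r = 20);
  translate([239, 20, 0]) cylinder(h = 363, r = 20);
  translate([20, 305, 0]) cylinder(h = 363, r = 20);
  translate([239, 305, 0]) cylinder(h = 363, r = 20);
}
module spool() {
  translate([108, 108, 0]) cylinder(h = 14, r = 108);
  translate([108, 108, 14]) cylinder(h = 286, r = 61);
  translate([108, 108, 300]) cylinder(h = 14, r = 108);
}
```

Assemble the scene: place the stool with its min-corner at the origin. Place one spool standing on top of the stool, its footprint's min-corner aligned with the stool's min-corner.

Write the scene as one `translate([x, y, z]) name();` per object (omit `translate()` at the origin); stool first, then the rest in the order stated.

stool();
translate([0, 0, 405]) spool();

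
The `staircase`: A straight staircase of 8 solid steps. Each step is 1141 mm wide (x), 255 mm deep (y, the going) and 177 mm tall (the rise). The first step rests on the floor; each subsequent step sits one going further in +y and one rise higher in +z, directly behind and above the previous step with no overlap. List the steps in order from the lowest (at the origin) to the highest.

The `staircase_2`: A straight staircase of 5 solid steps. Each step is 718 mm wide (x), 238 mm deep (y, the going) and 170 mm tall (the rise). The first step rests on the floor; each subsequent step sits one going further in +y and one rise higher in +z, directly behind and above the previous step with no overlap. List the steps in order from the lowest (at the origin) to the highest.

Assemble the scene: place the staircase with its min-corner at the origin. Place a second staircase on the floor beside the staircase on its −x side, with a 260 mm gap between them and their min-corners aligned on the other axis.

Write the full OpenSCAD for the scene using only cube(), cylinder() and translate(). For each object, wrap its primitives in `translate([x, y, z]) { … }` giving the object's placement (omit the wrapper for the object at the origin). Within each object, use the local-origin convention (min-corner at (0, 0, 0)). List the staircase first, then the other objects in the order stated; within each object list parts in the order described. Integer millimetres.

cube([1141, 255, 177]);
translate([0, 255, 177]) cube([1141, 255, 177]);
translate([0, 510, 354]) cube([1141, 255, 177]);
translate([0, 765, 531]) cube([1141, 255, 177]);
translate([0, 1020, 708]) cube([1141, 255, 177]);
translate([0, 1275, 885]) cube([1141, 255, 177]);
translate([0, 1530, 1062]) cube([1141, 255, 177]);
translate([0, 1785, 1239]) cube([1141, 255, 177]);
translate([-978, 0, 0]) {
  cube([718, 238, 170]);
  translate([0, 238, 170]) cube([718, 238, 170]);
  translate([0, 476, 340]) cube([718, 238, 170]);
  translate([0, 714, 510]) cube([718, 238, 170]);
  translate([0, 952, 680]) cube([718, 238, 170]);
}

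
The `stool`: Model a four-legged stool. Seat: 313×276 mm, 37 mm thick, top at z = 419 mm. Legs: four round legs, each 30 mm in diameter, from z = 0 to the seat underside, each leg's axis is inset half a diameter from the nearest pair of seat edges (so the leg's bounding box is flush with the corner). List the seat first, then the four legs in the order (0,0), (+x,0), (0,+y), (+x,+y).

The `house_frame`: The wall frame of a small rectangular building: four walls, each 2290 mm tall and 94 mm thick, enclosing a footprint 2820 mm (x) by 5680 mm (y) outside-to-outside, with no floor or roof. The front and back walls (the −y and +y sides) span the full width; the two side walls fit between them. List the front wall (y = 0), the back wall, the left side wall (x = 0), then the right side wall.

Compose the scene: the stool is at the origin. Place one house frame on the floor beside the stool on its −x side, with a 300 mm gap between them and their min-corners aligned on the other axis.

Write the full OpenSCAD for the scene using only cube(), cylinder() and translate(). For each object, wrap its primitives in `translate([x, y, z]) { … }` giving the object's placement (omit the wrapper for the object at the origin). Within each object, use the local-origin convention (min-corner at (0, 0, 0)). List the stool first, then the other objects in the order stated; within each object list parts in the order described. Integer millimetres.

translate([0, 0, 382]) cube([313, 276, 37]);
translate([15, 15, 0]) cylinder(h = 382, r = 15);
translate([298, 15, 0]) cylinder(h = 382, r = 15);
translate([15, 261, 0]) cylinder(h = 382, r = 15);
translate([298, 261, 0]) cylinder(h = 382, r = 15);
translate([-3120, 0, 0]) {
  cube([2820, 94, 2290]);
  translate([0, 5586, 0]) cube([2820, 94, 2290]);
  translate([0, 94, 0]) cube([94, 5492, 2290]);
  translate([2726, 94, 0]) cube([94, 5492, 2290]);
}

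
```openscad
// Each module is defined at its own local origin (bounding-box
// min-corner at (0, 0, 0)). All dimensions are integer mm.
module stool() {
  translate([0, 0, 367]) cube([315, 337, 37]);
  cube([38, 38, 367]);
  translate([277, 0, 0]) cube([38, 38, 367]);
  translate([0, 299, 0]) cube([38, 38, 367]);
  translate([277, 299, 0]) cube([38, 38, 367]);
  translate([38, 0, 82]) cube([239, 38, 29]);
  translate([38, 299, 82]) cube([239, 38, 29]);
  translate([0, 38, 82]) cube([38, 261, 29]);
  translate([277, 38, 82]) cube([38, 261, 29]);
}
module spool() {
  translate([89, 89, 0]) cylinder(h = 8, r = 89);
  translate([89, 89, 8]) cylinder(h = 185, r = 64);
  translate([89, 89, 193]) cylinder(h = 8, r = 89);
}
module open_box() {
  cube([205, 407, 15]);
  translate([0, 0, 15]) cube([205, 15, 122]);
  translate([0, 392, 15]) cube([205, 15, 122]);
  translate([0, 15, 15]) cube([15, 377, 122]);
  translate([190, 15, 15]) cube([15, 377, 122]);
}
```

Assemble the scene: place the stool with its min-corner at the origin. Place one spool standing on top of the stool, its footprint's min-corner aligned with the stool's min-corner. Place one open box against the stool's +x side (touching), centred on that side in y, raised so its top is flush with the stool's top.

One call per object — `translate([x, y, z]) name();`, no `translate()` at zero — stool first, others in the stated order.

stool();
translate([0, 0, 404]) spool();
translate([315, -35, 267]) open_box();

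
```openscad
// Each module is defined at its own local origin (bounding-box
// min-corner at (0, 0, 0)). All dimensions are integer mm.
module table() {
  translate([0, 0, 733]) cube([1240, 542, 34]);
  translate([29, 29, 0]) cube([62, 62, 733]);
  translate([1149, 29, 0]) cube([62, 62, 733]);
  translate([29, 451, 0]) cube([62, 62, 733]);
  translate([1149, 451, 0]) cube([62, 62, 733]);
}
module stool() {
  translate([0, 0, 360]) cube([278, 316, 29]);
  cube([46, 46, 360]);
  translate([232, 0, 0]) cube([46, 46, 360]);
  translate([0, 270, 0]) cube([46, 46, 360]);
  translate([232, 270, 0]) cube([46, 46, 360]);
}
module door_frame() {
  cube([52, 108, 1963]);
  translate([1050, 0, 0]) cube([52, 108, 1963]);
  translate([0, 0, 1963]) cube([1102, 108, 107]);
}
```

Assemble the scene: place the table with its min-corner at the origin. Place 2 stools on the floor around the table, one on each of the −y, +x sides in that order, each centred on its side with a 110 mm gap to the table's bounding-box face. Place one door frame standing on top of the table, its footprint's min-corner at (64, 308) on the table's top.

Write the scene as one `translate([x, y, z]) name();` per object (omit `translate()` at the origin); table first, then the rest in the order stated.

table();
translate([481, -426, 0]) stool();
translate([1350, 113, 0]) stool();
translate([64, 308, 767]) door_frame();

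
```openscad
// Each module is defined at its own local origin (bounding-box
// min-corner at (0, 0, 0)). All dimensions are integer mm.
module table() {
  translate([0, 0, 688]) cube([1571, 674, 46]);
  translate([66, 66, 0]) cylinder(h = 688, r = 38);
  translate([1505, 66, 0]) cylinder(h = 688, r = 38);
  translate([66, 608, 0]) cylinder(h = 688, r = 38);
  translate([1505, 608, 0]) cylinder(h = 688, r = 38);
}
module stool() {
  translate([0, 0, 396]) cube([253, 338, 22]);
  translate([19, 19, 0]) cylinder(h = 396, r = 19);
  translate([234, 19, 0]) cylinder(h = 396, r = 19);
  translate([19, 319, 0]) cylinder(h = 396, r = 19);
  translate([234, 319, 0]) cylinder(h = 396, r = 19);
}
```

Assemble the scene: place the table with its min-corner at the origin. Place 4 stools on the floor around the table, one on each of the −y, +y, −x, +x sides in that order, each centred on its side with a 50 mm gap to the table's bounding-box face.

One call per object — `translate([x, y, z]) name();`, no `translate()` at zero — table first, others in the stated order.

table();
translate([659, -388, 0]) stool();
translate([659, 724, 0]) stool();
translate([-303, 168, 0]) stool();
translate([1621, 168, 0]) stool();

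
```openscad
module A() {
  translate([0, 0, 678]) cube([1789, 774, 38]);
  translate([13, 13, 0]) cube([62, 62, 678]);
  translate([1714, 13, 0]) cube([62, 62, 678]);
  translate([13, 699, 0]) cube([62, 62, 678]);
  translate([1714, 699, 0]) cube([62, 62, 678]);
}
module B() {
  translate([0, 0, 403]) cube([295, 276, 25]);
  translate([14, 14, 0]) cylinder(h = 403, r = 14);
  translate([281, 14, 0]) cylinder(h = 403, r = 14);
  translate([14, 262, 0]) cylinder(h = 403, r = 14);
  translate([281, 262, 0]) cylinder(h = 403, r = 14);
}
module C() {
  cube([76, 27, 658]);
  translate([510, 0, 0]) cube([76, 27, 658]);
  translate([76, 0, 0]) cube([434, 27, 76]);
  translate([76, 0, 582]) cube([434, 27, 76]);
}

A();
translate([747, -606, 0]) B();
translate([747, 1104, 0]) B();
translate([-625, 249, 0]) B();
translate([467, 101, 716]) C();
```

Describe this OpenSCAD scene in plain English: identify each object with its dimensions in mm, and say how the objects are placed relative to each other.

A is a rectangular dining table. The top is 1789×774×38 mm with its upper surface at z = 716 mm. It stands on four 62×62 mm square legs, each inset 13 mm from the nearest pair of top edges, running from the floor to the underside of the top.

B is a simple wooden stool: a rectangular seat 295 mm (x) by 276 mm (y), 25 mm thick, top face at z = 428 mm, on four round legs, each 28 mm in diameter. The legs rest on z = 0, each leg's axis is inset half a diameter from the nearest pair of seat edges (so the leg's bounding box is flush with the corner).

C is a picture frame with a 434×506 mm rectangular opening (x by z) and a uniform 76 mm border on every side. Frame depth is 27 mm along y. It is built from two vertical stiles running the full outside height and two horizontal rails spanning the gap between the stiles.

Three stools sit around the table at the −y, +y, −x sides. The picture frame is on top of the table.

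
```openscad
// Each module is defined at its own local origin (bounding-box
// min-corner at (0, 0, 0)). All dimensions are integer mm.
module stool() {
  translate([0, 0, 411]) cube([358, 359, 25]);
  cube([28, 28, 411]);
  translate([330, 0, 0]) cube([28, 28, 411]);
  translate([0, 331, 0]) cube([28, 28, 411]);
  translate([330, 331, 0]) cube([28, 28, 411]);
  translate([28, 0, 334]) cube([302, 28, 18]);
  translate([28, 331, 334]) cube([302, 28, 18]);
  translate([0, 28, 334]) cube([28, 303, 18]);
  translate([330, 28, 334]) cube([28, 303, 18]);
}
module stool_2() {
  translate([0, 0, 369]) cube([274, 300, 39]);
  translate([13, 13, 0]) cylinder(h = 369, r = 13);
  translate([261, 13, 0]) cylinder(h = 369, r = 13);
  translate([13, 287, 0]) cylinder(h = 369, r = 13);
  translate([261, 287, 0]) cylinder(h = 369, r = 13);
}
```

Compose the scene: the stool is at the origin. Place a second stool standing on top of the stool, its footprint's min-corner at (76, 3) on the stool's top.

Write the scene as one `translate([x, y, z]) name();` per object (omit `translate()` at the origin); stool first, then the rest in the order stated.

stool();
translate([76, 3, 436]) stool_2();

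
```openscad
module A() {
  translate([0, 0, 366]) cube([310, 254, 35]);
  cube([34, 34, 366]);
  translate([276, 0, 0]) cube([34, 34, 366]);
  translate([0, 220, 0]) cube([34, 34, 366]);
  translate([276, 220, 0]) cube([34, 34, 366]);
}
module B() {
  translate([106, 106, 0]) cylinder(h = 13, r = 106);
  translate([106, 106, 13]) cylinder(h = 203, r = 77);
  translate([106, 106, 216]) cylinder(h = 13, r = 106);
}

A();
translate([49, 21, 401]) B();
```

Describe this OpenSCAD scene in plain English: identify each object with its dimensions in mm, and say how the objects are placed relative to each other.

A is a four-legged stool. The seat is 310×254 mm, 35 mm thick, top at z = 401 mm. It stands on four square legs, each 34×34 mm in cross-section, from z = 0 to the seat underside, each flush with a corner of the seat.

B is a spool: two coaxial disc flanges of radius 106 mm and thickness 13 mm, joined by a core cylinder of radius 77 mm and height 203 mm. The lower flange rests on z = 0 and the three cylinders share a vertical axis.

The spool is on top of the stool, centred.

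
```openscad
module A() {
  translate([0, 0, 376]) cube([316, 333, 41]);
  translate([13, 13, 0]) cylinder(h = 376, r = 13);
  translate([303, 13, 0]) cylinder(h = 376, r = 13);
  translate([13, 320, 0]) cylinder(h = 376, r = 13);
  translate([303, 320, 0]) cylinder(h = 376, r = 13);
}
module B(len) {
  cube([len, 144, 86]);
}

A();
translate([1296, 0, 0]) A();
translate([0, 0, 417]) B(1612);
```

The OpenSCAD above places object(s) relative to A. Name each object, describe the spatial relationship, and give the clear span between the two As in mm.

A is a stool. B is a beam. A beam spans the tops of two stools. The clear span between the two stools is 980 mm.

Second stool starts at x = 1296; first ends at x = 316; clear span = 1296 − 316 = 980 mm.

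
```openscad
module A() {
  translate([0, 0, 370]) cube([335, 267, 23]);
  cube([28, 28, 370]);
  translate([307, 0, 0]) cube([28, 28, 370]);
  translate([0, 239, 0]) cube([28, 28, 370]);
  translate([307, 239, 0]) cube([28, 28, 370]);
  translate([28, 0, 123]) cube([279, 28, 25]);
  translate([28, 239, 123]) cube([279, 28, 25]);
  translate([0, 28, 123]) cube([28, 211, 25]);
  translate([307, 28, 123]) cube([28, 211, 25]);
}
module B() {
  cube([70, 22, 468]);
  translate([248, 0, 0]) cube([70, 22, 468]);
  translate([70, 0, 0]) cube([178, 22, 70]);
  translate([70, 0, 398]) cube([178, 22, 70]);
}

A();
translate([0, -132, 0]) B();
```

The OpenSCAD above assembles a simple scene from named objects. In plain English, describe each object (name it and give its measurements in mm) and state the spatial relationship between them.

A is a four-legged stool. The seat is 335×267 mm, 23 mm thick, top at z = 393 mm. It stands on four square legs, each 28×28 mm in cross-section, from z = 0 to the seat underside, each flush with a corner of the seat. Four stretchers, 28 mm wide and 25 mm tall, connect adjacent legs with their undersides at z = 123 mm, each running between the inner faces of the legs it joins and aligned with the legs' outer faces on the other axis.

B is a rectangular picture frame lying in the x–z plane (depth along y). The opening is 178 mm wide (x) by 328 mm tall (z), surrounded by a border 70 mm wide on all four sides. The frame is 22 mm deep and is made of two full-height vertical stiles with two horizontal rails fitted between them.

The picture frame is on the floor beside the stool on its −y side.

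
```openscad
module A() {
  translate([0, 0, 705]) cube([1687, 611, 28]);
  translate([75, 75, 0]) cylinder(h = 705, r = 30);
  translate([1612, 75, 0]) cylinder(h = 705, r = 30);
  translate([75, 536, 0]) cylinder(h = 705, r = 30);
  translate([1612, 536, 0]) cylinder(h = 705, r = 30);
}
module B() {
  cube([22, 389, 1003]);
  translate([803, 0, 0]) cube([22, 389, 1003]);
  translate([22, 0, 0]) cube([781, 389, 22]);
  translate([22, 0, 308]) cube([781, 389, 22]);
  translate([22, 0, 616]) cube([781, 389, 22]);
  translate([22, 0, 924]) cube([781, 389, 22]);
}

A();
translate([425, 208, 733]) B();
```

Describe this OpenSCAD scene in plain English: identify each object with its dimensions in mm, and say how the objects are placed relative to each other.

A is a table with a 1687×611 mm rectangular top, 28 mm thick, top surface at z = 733 mm, supported by four round legs of 60 mm diameter, each leg's bounding box inset 45 mm from the nearest pair of top edges, running from the floor.

B is an open bookshelf. Two side panels, each 22 mm thick, 389 mm deep and 1003 mm tall, stand 825 mm apart (outside-to-outside). Between them sit 4 shelves, each 22 mm thick and 389 mm deep, spanning the full gap between the sides. The bottom shelf rests on the floor (its underside at z = 0) and the clear gap between one shelf's top and the next shelf's underside is 286 mm.

The bookshelf is on top of the table.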